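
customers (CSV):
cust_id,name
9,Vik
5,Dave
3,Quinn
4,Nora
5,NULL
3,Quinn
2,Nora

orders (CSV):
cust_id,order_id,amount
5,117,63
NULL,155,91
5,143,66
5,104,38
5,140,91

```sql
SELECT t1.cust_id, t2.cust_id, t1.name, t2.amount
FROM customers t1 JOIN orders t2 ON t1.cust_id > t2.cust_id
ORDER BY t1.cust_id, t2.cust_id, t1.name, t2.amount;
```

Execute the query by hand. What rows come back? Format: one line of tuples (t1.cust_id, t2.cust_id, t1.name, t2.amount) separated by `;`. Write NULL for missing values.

INNER JOIN keeps only pairs where the ON condition holds.
Matching on t1.cust_id > t2.cust_id. A NULL in a compared column never satisfies the condition.
- t1 (cust_id=9) pairs with 4 row(s) of t2.
- t1 (cust_id=5) has no partner → excluded.
- t1 (cust_id=3) has no partner → excluded.
- t1 (cust_id=4) has no partner → excluded.
- t1 (cust_id=5) has no partner → excluded.
- t1 (cust_id=3) has no partner → excluded.
- t1 (cust_id=2) has no partner → excluded.
After projecting and ordering:
t1.cust_id | t2.cust_id | t1.name | t2.amount
9 | 5 | Vik | 38
9 | 5 | Vik | 63
9 | 5 | Vik | 66
9 | 5 | Vik | 91

(9, 5, Vik, 38); (9, 5, Vik, 63); (9, 5, Vik, 66); (9, 5, Vik, 91)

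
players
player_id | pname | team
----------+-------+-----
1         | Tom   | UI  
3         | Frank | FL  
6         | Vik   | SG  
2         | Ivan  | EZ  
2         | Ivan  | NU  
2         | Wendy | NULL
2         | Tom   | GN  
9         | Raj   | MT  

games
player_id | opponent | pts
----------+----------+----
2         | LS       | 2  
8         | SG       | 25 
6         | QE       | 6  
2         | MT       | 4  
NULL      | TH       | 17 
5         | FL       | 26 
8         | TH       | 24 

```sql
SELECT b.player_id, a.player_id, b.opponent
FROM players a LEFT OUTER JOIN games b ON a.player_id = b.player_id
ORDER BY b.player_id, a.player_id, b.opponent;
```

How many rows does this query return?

LEFT JOIN keeps every row from `players`; unmatched rows get NULL for `games`'s columns.
Matching on a.player_id = b.player_id. A NULL in a compared column never satisfies the condition.
Matched pairs: 9; unmatched a rows kept: 3.
Total: 9 matched + 3 padded = 12 rows.

12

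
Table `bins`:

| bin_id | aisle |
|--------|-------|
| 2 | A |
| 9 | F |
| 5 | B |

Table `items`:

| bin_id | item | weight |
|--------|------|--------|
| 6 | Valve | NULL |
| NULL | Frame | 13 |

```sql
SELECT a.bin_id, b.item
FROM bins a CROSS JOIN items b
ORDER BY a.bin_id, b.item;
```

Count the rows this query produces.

CROSS JOIN pairs every row of `bins` with every row of `items`: 3 × 2 = 6 rows.

6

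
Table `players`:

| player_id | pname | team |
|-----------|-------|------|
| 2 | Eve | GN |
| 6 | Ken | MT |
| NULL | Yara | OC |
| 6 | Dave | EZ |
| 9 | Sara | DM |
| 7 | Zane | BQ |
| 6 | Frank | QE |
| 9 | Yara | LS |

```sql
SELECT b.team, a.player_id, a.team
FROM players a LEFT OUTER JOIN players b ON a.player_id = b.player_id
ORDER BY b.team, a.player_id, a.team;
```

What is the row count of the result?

16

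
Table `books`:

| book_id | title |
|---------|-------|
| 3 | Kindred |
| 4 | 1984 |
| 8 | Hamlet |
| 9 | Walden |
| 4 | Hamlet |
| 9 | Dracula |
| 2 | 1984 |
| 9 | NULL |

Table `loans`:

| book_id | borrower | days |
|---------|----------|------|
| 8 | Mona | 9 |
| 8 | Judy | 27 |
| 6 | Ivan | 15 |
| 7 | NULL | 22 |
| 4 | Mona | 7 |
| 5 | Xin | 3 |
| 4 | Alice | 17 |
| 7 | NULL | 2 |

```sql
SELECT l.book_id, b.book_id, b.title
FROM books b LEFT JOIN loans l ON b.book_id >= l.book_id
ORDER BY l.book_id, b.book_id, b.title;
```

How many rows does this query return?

38

LEFT JOIN keeps every row from `books`; unmatched rows get NULL for `loans`'s columns.
Matching on b.book_id >= l.book_id.
Matched pairs: 36; unmatched b rows kept: 2.
Total: 36 matched + 2 padded = 38 rows.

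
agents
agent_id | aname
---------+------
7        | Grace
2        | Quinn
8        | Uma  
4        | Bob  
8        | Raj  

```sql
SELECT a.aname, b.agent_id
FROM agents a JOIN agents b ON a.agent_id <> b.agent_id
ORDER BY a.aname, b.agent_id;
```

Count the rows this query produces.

18

INNER JOIN keeps only pairs where the ON condition holds.
Matching on a.agent_id <> b.agent_id.
- agent_id=7: 4 matching b row(s), so 4 row(s) emitted.
- agent_id=2: 4 matching b row(s), so 4 row(s) emitted.
- agent_id=8: 3 matching b row(s), so 3 row(s) emitted.
- agent_id=4: 4 matching b row(s), so 4 row(s) emitted.
- agent_id=8: 3 matching b row(s), so 3 row(s) emitted.
Total: 18 rows.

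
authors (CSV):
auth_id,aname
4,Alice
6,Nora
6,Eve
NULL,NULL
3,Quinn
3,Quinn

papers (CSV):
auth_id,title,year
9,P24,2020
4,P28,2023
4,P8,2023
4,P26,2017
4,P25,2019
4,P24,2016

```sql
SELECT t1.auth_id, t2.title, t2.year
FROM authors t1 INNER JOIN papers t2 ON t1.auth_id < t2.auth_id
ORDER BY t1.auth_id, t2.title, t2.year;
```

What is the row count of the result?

INNER JOIN keeps only pairs where the ON condition holds.
Matching on t1.auth_id < t2.auth_id. A NULL in a compared column never satisfies the condition.
- t1 row (auth_id=4): matches 1 t2 row(s) → 1 output row(s).
- t1 row (auth_id=6): matches 1 t2 row(s) → 1 output row(s).
- t1 row (auth_id=6): matches 1 t2 row(s) → 1 output row(s).
- t1 row (auth_id=NULL): no match → dropped.
- t1 row (auth_id=3): matches 6 t2 row(s) → 6 output row(s).
- t1 row (auth_id=3): matches 6 t2 row(s) → 6 output row(s).
Total: 15 rows.

15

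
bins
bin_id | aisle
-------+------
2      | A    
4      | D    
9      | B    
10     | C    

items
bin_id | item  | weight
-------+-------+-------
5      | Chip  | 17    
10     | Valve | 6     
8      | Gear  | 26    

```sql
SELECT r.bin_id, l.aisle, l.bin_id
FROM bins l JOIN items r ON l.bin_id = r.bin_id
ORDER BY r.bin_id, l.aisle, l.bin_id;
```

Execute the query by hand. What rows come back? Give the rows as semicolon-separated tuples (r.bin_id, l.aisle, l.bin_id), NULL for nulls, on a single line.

(10, C, 10)

INNER JOIN keeps only pairs where the ON condition holds.
Matching on l.bin_id = r.bin_id.
- l row (bin_id=2): no match → dropped.
- l row (bin_id=4): no match → dropped.
- l row (bin_id=9): no match → dropped.
- l row (bin_id=10): matches 1 r row(s) → 1 output row(s).
After projecting and ordering:
r.bin_id | l.aisle | l.bin_id
10 | C | 10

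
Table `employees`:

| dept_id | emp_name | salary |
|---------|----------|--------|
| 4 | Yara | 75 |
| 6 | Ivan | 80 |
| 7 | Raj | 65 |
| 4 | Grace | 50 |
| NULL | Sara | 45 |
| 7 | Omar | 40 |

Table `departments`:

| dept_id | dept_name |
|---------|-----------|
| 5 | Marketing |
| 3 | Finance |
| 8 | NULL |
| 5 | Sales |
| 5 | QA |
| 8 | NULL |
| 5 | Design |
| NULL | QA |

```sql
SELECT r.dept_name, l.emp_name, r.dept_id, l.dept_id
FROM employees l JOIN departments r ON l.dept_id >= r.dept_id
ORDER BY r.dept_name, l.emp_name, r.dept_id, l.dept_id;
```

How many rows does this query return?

INNER JOIN keeps only pairs where the ON condition holds.
Matching on l.dept_id >= r.dept_id. A NULL in a compared column never satisfies the condition.
- l[0] dept_id=4 → 1 match(es) in r → 1 row(s).
- l[1] dept_id=6 → 5 match(es) in r → 5 row(s).
- l[2] dept_id=7 → 5 match(es) in r → 5 row(s).
- l[3] dept_id=4 → 1 match(es) in r → 1 row(s).
- l[4] dept_id=NULL → no match; dropped.
- l[5] dept_id=7 → 5 match(es) in r → 5 row(s).
Total: 17 rows.

17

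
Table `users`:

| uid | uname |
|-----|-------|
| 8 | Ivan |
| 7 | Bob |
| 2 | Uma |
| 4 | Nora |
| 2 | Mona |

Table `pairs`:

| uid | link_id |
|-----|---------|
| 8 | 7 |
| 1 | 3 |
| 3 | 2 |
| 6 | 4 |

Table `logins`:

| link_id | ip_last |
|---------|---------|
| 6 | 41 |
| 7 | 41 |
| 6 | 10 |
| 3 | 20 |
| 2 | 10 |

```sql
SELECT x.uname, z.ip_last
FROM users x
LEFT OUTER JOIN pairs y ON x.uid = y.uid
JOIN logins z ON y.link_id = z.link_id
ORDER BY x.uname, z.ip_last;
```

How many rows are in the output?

1

Joins associate left-to-right: users LEFT JOIN pairs on uid gives 5 intermediate row(s).
Then INNER JOIN `logins z` on link_id: keep only rows whose y.link_id appears in z.
Result: 1 row(s).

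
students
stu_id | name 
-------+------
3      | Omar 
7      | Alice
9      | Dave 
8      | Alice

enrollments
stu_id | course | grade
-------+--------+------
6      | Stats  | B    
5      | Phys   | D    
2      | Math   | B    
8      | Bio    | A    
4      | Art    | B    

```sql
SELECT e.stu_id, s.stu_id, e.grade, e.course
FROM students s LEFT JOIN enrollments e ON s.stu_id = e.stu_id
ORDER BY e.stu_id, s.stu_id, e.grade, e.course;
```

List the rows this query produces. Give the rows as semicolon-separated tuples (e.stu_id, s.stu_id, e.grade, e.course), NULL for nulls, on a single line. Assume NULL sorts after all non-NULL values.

LEFT JOIN keeps every row from `students`; unmatched rows get NULL for `enrollments`'s columns.
Matching on s.stu_id = e.stu_id.
Matched pairs: 1; unmatched s rows kept: 3.

(8, 8, A, Bio); (NULL, 3, NULL, NULL); (NULL, 7, NULL, NULL); (NULL, 9, NULL, NULL)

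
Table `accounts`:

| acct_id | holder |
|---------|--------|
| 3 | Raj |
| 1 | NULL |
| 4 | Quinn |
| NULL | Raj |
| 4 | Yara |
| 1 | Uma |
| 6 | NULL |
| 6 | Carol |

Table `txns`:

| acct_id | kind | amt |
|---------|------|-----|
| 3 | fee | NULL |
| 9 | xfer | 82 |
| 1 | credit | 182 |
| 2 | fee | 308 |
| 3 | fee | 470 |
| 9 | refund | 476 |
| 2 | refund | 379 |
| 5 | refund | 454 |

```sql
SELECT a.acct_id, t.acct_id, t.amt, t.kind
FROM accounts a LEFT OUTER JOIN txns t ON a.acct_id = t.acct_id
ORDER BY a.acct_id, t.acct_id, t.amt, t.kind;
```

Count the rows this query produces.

9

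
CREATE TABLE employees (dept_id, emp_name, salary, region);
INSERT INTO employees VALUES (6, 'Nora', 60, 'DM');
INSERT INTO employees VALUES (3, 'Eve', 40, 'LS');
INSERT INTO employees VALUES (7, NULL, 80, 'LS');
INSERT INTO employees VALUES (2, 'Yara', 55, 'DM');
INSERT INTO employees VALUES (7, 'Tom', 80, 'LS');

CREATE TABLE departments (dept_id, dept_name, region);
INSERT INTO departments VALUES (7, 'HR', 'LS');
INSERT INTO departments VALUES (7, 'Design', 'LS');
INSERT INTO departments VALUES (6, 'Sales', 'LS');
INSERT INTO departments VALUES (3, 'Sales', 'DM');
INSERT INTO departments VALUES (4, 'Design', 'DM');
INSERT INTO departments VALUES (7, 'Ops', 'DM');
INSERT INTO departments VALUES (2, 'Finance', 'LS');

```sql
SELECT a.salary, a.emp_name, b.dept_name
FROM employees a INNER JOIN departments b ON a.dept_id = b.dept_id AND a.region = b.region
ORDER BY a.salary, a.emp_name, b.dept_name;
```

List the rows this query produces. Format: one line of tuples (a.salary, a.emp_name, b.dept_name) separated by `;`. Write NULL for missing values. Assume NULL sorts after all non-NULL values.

(80, Tom, Design); (80, Tom, HR); (80, NULL, Design); (80, NULL, HR)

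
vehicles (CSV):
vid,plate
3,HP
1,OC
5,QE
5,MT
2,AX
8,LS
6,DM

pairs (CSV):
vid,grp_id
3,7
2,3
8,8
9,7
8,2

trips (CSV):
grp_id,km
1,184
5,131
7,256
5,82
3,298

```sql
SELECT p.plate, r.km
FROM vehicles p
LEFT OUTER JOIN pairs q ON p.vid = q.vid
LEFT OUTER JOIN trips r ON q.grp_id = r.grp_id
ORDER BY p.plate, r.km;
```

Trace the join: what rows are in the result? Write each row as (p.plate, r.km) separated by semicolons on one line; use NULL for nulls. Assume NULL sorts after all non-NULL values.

(AX, 298); (DM, NULL); (HP, 256); (LS, NULL); (LS, NULL); (MT, NULL); (OC, NULL); (QE, NULL)

Step 1 — p LEFT JOIN q on vid → 8 row(s).
Then LEFT JOIN `trips r` on grp_id: each of those 8 rows is kept; rows whose q.grp_id has no match in r get NULL for r's columns.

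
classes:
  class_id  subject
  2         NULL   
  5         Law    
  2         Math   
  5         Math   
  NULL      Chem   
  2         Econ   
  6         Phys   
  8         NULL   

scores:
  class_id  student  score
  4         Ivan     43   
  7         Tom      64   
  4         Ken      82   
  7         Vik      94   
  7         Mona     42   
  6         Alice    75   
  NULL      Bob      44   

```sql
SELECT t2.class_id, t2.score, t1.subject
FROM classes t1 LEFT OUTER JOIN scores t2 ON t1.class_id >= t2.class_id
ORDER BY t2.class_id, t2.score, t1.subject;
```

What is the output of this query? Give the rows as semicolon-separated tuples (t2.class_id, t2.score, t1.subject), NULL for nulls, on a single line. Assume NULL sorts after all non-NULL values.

(4, 43, Law); (4, 43, Math); (4, 43, Phys); (4, 43, NULL); (4, 82, Law); (4, 82, Math); (4, 82, Phys); (4, 82, NULL); (6, 75, Phys); (6, 75, NULL); (7, 42, NULL); (7, 64, NULL); (7, 94, NULL); (NULL, NULL, Chem); (NULL, NULL, Econ); (NULL, NULL, Math); (NULL, NULL, NULL)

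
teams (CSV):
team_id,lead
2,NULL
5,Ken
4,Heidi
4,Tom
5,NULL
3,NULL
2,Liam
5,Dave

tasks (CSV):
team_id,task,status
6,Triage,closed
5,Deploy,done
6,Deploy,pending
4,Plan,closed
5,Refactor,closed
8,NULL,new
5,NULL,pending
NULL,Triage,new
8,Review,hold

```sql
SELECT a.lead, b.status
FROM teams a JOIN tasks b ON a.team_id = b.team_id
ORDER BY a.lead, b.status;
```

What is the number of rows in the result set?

11

INNER JOIN keeps only pairs where the ON condition holds.
Matching on a.team_id = b.team_id. A NULL in a compared column never satisfies the condition.
- a (team_id=2) has no partner → excluded.
- a (team_id=5) pairs with 3 row(s) of b.
- a (team_id=4) pairs with 1 row(s) of b.
- a (team_id=4) pairs with 1 row(s) of b.
- a (team_id=5) pairs with 3 row(s) of b.
- a (team_id=3) has no partner → excluded.
- a (team_id=2) has no partner → excluded.
- a (team_id=5) pairs with 3 row(s) of b.
Total: 11 rows.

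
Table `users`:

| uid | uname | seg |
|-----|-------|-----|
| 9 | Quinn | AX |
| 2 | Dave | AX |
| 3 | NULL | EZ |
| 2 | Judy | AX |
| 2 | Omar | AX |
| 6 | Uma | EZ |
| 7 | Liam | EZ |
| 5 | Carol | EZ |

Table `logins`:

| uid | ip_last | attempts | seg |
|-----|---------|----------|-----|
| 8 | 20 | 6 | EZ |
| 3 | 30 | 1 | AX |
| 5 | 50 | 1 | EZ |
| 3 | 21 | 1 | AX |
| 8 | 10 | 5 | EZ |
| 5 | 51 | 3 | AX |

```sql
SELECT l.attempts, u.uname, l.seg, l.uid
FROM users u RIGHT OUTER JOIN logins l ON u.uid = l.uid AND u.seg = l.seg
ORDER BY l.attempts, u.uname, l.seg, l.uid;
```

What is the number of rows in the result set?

6

RIGHT JOIN keeps every row from `logins`; unmatched rows get NULL for `users`'s columns.
Matching on u.uid = l.uid AND u.seg = l.seg.
- u[0] uid=9, seg=AX → no match.
- u[1] uid=2, seg=AX → no match.
- u[2] uid=3, seg=EZ → no match.
- u[3] uid=2, seg=AX → no match.
- u[4] uid=2, seg=AX → no match.
- u[5] uid=6, seg=EZ → no match.
- u[6] uid=7, seg=EZ → no match.
- u[7] uid=5, seg=EZ → 1 match(es) in l → 1 row(s).
- 5 l row(s) had no u match → kept, u columns NULL.
Total: 1 matched + 5 padded = 6 rows.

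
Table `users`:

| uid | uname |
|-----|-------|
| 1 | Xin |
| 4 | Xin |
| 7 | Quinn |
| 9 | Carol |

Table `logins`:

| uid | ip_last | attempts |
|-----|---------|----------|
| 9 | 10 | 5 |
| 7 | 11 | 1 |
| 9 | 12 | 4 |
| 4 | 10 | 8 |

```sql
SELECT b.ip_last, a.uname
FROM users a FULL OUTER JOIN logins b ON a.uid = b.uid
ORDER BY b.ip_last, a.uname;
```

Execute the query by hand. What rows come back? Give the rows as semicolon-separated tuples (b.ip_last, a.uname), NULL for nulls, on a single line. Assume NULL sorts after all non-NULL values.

(10, Carol); (10, Xin); (11, Quinn); (12, Carol); (NULL, Xin)

FULL OUTER JOIN keeps every row from both sides; unmatched rows get NULL for the other side's columns.
Matching on a.uid = b.uid.
Matched pairs: 4; unmatched a rows kept: 1; unmatched b rows kept: 0.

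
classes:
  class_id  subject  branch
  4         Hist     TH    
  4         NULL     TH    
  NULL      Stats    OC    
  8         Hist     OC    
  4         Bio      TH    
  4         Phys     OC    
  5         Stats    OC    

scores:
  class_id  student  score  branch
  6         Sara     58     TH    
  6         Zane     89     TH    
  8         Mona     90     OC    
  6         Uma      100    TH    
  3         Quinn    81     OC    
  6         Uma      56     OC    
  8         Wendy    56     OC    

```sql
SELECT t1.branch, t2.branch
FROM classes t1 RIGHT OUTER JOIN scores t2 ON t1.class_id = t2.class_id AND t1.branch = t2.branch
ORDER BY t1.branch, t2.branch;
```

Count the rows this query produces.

7

RIGHT JOIN keeps every row from `scores`; unmatched rows get NULL for `classes`'s columns.
Matching on t1.class_id = t2.class_id AND t1.branch = t2.branch. A NULL in a compared column never satisfies the condition.
- t1[0] class_id=4, branch=TH → no match.
- t1[1] class_id=4, branch=TH → no match.
- t1[2] class_id=NULL, branch=OC → no match.
- t1[3] class_id=8, branch=OC → 2 match(es) in t2 → 2 row(s).
- t1[4] class_id=4, branch=TH → no match.
- t1[5] class_id=4, branch=OC → no match.
- t1[6] class_id=5, branch=OC → no match.
- 5 row(s) from t2 found no t1 partner → padded with NULL.
Total: 2 matched + 5 padded = 7 rows.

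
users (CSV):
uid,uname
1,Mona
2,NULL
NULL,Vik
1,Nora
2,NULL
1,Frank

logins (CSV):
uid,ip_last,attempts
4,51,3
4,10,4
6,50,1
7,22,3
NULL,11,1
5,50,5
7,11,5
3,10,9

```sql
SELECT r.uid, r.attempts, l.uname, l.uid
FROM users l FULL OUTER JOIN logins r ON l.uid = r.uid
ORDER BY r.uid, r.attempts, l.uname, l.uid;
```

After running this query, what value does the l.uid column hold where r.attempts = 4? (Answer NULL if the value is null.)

NULL

FULL OUTER JOIN keeps every row from both sides; unmatched rows get NULL for the other side's columns.
Matching on l.uid = r.uid. A NULL in a compared column never satisfies the condition.
- uid=1: no r row matches, row kept with r columns NULL.
- uid=2: no r row matches, row kept with r columns NULL.
- uid=NULL: no r row matches, row kept with r columns NULL.
- uid=1: no r row matches, row kept with r columns NULL.
- uid=2: no r row matches, row kept with r columns NULL.
- uid=1: no r row matches, row kept with r columns NULL.
- 8 row(s) from r found no l partner → padded with NULL.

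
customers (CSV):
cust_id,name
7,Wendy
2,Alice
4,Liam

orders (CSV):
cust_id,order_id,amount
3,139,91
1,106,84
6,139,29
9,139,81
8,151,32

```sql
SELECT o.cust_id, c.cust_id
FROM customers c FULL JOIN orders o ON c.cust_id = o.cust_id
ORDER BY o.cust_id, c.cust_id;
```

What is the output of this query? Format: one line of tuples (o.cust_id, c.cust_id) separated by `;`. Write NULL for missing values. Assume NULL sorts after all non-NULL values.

(1, NULL); (3, NULL); (6, NULL); (8, NULL); (9, NULL); (NULL, 2); (NULL, 4); (NULL, 7)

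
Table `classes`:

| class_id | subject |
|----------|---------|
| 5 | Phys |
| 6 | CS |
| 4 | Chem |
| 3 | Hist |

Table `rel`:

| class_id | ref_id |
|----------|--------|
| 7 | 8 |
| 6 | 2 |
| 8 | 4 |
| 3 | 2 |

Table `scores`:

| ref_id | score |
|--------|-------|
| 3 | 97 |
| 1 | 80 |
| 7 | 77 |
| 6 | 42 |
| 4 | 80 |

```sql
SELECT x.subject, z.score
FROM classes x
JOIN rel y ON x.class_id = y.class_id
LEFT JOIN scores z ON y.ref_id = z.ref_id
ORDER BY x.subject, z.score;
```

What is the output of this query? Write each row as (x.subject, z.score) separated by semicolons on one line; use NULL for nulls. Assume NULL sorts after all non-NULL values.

(CS, NULL); (Hist, NULL)

Evaluate left to right. First `classes x INNER JOIN rel y` on class_id: 2 row(s).
Then LEFT JOIN `scores z` on ref_id: each of those 2 rows is kept; rows whose y.ref_id has no match in z get NULL for z's columns.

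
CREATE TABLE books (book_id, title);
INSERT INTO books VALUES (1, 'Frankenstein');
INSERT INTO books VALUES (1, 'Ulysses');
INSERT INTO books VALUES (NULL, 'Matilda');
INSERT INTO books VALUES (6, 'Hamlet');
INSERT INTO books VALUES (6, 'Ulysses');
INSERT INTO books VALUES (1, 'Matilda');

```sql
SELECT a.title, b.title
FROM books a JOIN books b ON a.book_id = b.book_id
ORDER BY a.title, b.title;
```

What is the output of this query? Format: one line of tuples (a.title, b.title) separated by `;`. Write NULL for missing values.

(Frankenstein, Frankenstein); (Frankenstein, Matilda); (Frankenstein, Ulysses); (Hamlet, Hamlet); (Hamlet, Ulysses); (Matilda, Frankenstein); (Matilda, Matilda); (Matilda, Ulysses); (Ulysses, Frankenstein); (Ulysses, Hamlet); (Ulysses, Matilda); (Ulysses, Ulysses); (Ulysses, Ulysses)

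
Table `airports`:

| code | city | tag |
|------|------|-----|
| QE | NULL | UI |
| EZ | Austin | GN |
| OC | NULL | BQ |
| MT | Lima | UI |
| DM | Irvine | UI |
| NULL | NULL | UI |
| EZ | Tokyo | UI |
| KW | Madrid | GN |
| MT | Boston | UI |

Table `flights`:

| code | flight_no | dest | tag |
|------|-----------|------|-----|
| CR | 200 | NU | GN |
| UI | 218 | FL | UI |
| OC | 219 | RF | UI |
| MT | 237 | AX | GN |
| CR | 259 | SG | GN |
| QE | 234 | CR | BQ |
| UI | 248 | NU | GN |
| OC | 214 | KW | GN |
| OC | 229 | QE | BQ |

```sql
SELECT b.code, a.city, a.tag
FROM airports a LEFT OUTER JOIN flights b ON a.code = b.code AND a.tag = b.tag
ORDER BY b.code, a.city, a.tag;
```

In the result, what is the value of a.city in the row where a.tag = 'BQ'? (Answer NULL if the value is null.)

NULL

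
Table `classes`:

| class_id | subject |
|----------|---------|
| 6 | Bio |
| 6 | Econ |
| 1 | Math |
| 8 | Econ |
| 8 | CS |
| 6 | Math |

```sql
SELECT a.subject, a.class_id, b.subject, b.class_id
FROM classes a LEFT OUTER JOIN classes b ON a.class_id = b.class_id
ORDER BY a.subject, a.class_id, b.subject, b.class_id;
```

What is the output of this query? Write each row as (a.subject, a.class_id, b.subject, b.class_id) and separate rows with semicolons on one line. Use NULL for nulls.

LEFT JOIN keeps every row from `classes a`; unmatched rows get NULL for `classes b`'s columns.
Matching on a.class_id = b.class_id.
- class_id=6: 3 matching b row(s), so 3 row(s) emitted.
- class_id=6: 3 matching b row(s), so 3 row(s) emitted.
- class_id=1: 1 matching b row(s), so 1 row(s) emitted.
- class_id=8: 2 matching b row(s), so 2 row(s) emitted.
- class_id=8: 2 matching b row(s), so 2 row(s) emitted.
- class_id=6: 3 matching b row(s), so 3 row(s) emitted.

(Bio, 6, Bio, 6); (Bio, 6, Econ, 6); (Bio, 6, Math, 6); (CS, 8, CS, 8); (CS, 8, Econ, 8); (Econ, 6, Bio, 6); (Econ, 6, Econ, 6); (Econ, 6, Math, 6); (Econ, 8, CS, 8); (Econ, 8, Econ, 8); (Math, 1, Math, 1); (Math, 6, Bio, 6); (Math, 6, Econ, 6); (Math, 6, Math, 6)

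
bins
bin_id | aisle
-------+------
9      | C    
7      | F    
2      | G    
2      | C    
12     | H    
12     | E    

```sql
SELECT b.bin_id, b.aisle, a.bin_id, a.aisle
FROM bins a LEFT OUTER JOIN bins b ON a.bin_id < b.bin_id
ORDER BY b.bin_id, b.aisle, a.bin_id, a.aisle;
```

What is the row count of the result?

15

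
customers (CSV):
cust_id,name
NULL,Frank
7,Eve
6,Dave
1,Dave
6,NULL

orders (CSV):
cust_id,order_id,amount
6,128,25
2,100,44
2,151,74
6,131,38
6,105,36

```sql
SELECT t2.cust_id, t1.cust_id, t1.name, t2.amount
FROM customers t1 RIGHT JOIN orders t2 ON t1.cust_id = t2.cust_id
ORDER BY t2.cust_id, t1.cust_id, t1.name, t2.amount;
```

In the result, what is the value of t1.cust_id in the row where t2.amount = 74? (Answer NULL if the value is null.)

NULL

RIGHT JOIN keeps every row from `orders`; unmatched rows get NULL for `customers`'s columns.
Matching on t1.cust_id = t2.cust_id. A NULL in a compared column never satisfies the condition.
Matched pairs: 6; unmatched t2 rows kept: 2.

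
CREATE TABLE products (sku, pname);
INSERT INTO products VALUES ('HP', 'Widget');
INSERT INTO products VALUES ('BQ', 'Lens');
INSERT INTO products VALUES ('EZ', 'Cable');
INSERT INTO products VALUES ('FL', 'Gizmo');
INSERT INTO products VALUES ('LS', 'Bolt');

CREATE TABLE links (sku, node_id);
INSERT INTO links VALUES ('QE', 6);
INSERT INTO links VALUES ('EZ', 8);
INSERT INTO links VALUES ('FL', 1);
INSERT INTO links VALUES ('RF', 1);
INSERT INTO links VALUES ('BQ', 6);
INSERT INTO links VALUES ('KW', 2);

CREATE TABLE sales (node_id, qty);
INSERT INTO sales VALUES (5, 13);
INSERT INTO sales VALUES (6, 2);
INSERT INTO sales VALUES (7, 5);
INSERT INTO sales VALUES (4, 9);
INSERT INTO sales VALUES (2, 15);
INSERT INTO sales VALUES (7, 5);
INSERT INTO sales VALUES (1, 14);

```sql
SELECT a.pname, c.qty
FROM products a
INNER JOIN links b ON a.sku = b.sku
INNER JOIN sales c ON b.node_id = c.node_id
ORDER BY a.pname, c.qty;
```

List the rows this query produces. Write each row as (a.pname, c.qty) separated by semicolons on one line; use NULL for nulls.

(Gizmo, 14); (Lens, 2)

Evaluate left to right. First `products a INNER JOIN links b` on sku: 3 row(s).
Then INNER JOIN `sales c` on node_id: keep only rows whose b.node_id appears in c.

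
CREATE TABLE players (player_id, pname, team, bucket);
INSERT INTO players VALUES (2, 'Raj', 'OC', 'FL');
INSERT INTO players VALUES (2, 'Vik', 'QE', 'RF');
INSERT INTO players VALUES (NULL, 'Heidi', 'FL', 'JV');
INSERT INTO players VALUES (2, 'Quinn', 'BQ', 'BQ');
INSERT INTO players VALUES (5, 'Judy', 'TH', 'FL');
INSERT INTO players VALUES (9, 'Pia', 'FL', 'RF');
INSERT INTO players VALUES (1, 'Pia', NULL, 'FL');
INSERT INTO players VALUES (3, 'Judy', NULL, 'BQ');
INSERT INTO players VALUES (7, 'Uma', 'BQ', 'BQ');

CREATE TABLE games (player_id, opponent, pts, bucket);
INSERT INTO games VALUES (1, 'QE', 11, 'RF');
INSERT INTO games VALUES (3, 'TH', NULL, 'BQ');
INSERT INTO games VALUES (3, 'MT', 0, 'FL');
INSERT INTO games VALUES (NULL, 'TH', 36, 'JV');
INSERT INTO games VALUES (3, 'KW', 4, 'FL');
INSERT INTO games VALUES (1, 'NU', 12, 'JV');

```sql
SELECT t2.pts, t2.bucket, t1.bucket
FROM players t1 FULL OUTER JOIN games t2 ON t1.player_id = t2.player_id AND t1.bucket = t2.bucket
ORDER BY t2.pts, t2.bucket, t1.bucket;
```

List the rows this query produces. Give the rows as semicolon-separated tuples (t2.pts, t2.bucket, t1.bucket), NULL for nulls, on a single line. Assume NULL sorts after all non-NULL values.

FULL OUTER JOIN keeps every row from both sides; unmatched rows get NULL for the other side's columns.
Matching on t1.player_id = t2.player_id AND t1.bucket = t2.bucket. A NULL in a compared column never satisfies the condition.
Matched pairs: 1; unmatched t1 rows kept: 8; unmatched t2 rows kept: 5.

(0, FL, NULL); (4, FL, NULL); (11, RF, NULL); (12, JV, NULL); (36, JV, NULL); (NULL, BQ, BQ); (NULL, NULL, BQ); (NULL, NULL, BQ); (NULL, NULL, FL); (NULL, NULL, FL); (NULL, NULL, FL); (NULL, NULL, JV); (NULL, NULL, RF); (NULL, NULL, RF)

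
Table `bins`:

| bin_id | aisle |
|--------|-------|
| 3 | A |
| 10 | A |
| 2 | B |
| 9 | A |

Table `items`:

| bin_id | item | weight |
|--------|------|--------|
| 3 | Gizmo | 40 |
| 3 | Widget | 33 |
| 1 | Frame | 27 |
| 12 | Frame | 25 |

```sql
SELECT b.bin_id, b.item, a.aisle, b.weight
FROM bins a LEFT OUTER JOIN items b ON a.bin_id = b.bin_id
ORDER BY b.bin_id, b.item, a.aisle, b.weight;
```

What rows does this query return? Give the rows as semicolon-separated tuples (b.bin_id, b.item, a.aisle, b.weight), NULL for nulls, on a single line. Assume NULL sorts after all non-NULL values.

(3, Gizmo, A, 40); (3, Widget, A, 33); (NULL, NULL, A, NULL); (NULL, NULL, A, NULL); (NULL, NULL, B, NULL)

LEFT JOIN keeps every row from `bins`; unmatched rows get NULL for `items`'s columns.
Matching on a.bin_id = b.bin_id.
- a (bin_id=3) pairs with 2 row(s) of b.
- a (bin_id=10) has no partner → padded with NULL.
- a (bin_id=2) has no partner → padded with NULL.
- a (bin_id=9) has no partner → padded with NULL.
After projecting and ordering:
b.bin_id | b.item | a.aisle | b.weight
3 | Gizmo | A | 40
3 | Widget | A | 33
NULL | NULL | A | NULL
NULL | NULL | A | NULL
NULL | NULL | B | NULL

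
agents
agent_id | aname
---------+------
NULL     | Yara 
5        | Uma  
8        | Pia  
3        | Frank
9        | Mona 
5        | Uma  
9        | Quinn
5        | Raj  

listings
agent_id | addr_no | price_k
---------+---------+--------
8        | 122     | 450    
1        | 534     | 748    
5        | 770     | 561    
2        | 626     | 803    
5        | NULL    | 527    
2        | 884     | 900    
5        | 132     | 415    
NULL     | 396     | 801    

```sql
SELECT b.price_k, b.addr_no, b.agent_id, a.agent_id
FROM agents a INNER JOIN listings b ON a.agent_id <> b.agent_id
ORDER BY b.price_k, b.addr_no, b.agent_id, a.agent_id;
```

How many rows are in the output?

INNER JOIN keeps only pairs where the ON condition holds.
Matching on a.agent_id <> b.agent_id. A NULL in a compared column never satisfies the condition.
Matched pairs: 39.
Total: 39 rows.

39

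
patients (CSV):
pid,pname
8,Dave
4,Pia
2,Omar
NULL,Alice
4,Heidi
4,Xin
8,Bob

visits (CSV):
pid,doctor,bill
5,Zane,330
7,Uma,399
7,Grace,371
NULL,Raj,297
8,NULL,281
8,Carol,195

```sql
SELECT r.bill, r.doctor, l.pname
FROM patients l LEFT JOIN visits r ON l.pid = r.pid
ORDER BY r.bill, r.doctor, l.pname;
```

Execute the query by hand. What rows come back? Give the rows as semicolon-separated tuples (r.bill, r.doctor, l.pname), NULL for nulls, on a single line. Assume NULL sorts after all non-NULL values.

LEFT JOIN keeps every row from `patients`; unmatched rows get NULL for `visits`'s columns.
Matching on l.pid = r.pid. A NULL in a compared column never satisfies the condition.
- l[0] pid=8 → 2 match(es) in r → 2 row(s).
- l[1] pid=4 → no match; kept with NULLs on the r side.
- l[2] pid=2 → no match; kept with NULLs on the r side.
- l[3] pid=NULL → no match; kept with NULLs on the r side.
- l[4] pid=4 → no match; kept with NULLs on the r side.
- l[5] pid=4 → no match; kept with NULLs on the r side.
- l[6] pid=8 → 2 match(es) in r → 2 row(s).
After projecting and ordering:
r.bill | r.doctor | l.pname
195 | Carol | Bob
195 | Carol | Dave
281 | NULL | Bob
281 | NULL | Dave
NULL | NULL | Alice
NULL | NULL | Heidi
NULL | NULL | Omar
NULL | NULL | Pia
NULL | NULL | Xin

(195, Carol, Bob); (195, Carol, Dave); (281, NULL, Bob); (281, NULL, Dave); (NULL, NULL, Alice); (NULL, NULL, Heidi); (NULL, NULL, Omar); (NULL, NULL, Pia); (NULL, NULL, Xin)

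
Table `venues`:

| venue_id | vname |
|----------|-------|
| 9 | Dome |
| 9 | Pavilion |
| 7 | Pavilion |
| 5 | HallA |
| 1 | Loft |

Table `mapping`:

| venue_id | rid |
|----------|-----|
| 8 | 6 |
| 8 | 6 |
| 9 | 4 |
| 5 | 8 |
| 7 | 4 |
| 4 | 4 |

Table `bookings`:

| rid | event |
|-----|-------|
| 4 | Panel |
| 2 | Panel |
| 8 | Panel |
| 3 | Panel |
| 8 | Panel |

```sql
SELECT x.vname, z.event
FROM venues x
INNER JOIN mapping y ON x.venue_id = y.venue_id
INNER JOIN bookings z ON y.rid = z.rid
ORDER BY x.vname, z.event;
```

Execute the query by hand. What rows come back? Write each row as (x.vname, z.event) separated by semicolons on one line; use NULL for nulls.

Evaluate left to right. First `venues x INNER JOIN mapping y` on venue_id: 4 row(s).
Then INNER JOIN `bookings z` on rid: keep only rows whose y.rid appears in z.

(Dome, Panel); (HallA, Panel); (HallA, Panel); (Pavilion, Panel); (Pavilion, Panel)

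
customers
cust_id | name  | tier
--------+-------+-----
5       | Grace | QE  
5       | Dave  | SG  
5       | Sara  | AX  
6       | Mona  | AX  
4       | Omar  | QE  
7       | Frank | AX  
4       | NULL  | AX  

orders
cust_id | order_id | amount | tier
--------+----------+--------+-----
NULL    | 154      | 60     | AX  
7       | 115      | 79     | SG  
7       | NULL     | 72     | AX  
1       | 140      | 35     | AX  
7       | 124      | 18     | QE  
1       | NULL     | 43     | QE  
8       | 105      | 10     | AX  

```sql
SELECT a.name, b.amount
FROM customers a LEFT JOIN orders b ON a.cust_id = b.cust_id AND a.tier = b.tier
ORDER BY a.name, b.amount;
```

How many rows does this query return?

7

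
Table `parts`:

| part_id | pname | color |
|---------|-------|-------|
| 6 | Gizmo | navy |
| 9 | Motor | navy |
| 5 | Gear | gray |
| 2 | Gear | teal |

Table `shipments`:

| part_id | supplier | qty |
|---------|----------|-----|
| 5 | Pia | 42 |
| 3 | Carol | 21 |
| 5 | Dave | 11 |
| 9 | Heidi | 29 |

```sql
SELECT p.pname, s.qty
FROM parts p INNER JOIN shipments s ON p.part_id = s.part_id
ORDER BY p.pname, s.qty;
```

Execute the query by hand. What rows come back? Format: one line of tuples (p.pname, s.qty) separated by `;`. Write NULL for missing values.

(Gear, 11); (Gear, 42); (Motor, 29)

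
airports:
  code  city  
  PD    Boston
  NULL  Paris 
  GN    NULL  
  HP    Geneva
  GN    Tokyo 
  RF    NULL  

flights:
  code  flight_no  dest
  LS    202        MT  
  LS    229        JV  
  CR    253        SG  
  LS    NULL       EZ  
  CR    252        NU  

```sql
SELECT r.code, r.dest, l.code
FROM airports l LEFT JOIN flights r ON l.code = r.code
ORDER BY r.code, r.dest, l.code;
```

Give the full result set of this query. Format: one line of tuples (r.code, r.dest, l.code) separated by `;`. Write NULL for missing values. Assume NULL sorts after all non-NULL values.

LEFT JOIN keeps every row from `airports`; unmatched rows get NULL for `flights`'s columns.
Matching on l.code = r.code. A NULL in a compared column never satisfies the condition.
- code=PD: no r row matches, row kept with r columns NULL.
- code=NULL: no r row matches, row kept with r columns NULL.
- code=GN: no r row matches, row kept with r columns NULL.
- code=HP: no r row matches, row kept with r columns NULL.
- code=GN: no r row matches, row kept with r columns NULL.
- code=RF: no r row matches, row kept with r columns NULL.
After projecting and ordering:
r.code | r.dest | l.code
NULL | NULL | GN
NULL | NULL | GN
NULL | NULL | HP
NULL | NULL | PD
NULL | NULL | RF
NULL | NULL | NULL

(NULL, NULL, GN); (NULL, NULL, GN); (NULL, NULL, HP); (NULL, NULL, PD); (NULL, NULL, RF); (NULL, NULL, NULL)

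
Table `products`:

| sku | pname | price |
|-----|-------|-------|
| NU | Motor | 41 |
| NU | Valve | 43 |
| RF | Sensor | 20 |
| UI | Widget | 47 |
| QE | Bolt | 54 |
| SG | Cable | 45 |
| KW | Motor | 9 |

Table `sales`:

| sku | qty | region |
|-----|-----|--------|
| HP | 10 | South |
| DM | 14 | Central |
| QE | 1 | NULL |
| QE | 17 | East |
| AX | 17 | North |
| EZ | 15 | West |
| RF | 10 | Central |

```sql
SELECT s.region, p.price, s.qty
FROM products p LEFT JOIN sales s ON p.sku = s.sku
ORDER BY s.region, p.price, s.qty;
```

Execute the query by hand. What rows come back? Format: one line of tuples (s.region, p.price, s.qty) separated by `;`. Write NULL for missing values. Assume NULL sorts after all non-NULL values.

LEFT JOIN keeps every row from `products`; unmatched rows get NULL for `sales`'s columns.
Matching on p.sku = s.sku.
- p row (sku=NU): no match → kept, s columns NULL.
- p row (sku=NU): no match → kept, s columns NULL.
- p row (sku=RF): matches 1 s row(s) → 1 output row(s).
- p row (sku=UI): no match → kept, s columns NULL.
- p row (sku=QE): matches 2 s row(s) → 2 output row(s).
- p row (sku=SG): no match → kept, s columns NULL.
- p row (sku=KW): no match → kept, s columns NULL.
After projecting and ordering:
s.region | p.price | s.qty
Central | 20 | 10
East | 54 | 17
NULL | 9 | NULL
NULL | 41 | NULL
NULL | 43 | NULL
NULL | 45 | NULL
NULL | 47 | NULL
NULL | 54 | 1

(Central, 20, 10); (East, 54, 17); (NULL, 9, NULL); (NULL, 41, NULL); (NULL, 43, NULL); (NULL, 45, NULL); (NULL, 47, NULL); (NULL, 54, 1)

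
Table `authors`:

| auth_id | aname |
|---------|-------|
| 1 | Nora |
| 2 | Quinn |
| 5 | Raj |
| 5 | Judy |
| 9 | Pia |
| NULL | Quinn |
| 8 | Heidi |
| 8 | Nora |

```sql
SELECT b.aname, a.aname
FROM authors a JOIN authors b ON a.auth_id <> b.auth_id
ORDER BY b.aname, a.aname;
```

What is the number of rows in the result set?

38

INNER JOIN keeps only pairs where the ON condition holds.
Matching on a.auth_id <> b.auth_id. A NULL in a compared column never satisfies the condition.
Matched pairs: 38.
Total: 38 rows.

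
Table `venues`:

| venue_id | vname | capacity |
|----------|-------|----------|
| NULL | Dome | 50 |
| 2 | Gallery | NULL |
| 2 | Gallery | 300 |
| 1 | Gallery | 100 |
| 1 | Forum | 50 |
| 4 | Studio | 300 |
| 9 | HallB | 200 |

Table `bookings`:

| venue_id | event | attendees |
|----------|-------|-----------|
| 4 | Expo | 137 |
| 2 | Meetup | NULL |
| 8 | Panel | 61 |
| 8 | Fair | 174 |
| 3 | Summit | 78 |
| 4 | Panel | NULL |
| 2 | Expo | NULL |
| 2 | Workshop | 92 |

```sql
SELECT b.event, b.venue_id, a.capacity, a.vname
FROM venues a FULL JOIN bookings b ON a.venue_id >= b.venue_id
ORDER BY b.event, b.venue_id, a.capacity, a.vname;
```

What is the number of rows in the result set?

FULL OUTER JOIN keeps every row from both sides; unmatched rows get NULL for the other side's columns.
Matching on a.venue_id >= b.venue_id. A NULL in a compared column never satisfies the condition.
- a row (venue_id=NULL): no match → kept, b columns NULL.
- a row (venue_id=2): matches 3 b row(s) → 3 output row(s).
- a row (venue_id=2): matches 3 b row(s) → 3 output row(s).
- a row (venue_id=1): no match → kept, b columns NULL.
- a row (venue_id=1): no match → kept, b columns NULL.
- a row (venue_id=4): matches 6 b row(s) → 6 output row(s).
- a row (venue_id=9): matches 8 b row(s) → 8 output row(s).
Total: 20 matched + 3 padded = 23 rows.

23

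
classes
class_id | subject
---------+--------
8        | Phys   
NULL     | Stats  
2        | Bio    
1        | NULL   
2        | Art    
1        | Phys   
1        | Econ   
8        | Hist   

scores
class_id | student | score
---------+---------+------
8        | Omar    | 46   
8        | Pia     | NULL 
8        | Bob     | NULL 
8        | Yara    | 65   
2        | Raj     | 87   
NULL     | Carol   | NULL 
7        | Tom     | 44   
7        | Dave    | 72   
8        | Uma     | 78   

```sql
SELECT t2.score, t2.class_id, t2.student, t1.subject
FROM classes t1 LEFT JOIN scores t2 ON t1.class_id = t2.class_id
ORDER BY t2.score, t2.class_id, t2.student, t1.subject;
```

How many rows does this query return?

16

LEFT JOIN keeps every row from `classes`; unmatched rows get NULL for `scores`'s columns.
Matching on t1.class_id = t2.class_id. A NULL in a compared column never satisfies the condition.
- t1 (class_id=8) pairs with 5 row(s) of t2.
- t1 (class_id=NULL) has no partner → padded with NULL.
- t1 (class_id=2) pairs with 1 row(s) of t2.
- t1 (class_id=1) has no partner → padded with NULL.
- t1 (class_id=2) pairs with 1 row(s) of t2.
- t1 (class_id=1) has no partner → padded with NULL.
- t1 (class_id=1) has no partner → padded with NULL.
- t1 (class_id=8) pairs with 5 row(s) of t2.
Total: 12 matched + 4 padded = 16 rows.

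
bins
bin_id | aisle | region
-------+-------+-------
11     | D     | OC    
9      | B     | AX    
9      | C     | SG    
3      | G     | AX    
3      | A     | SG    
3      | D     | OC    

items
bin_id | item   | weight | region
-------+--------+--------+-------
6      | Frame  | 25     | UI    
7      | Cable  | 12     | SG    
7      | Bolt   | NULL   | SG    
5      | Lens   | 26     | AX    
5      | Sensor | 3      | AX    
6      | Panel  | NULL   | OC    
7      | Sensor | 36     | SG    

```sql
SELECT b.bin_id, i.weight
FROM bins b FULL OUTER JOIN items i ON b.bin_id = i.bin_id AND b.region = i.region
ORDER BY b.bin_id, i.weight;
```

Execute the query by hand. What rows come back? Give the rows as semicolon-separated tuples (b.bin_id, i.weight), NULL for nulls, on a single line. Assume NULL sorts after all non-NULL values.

FULL OUTER JOIN keeps every row from both sides; unmatched rows get NULL for the other side's columns.
Matching on b.bin_id = i.bin_id AND b.region = i.region.
- bin_id=11, region=OC: no i row matches, row kept with i columns NULL.
- bin_id=9, region=AX: no i row matches, row kept with i columns NULL.
- bin_id=9, region=SG: no i row matches, row kept with i columns NULL.
- bin_id=3, region=AX: no i row matches, row kept with i columns NULL.
- bin_id=3, region=SG: no i row matches, row kept with i columns NULL.
- bin_id=3, region=OC: no i row matches, row kept with i columns NULL.
- 7 i row(s) had no b match → kept, b columns NULL.

(3, NULL); (3, NULL); (3, NULL); (9, NULL); (9, NULL); (11, NULL); (NULL, 3); (NULL, 12); (NULL, 25); (NULL, 26); (NULL, 36); (NULL, NULL); (NULL, NULL)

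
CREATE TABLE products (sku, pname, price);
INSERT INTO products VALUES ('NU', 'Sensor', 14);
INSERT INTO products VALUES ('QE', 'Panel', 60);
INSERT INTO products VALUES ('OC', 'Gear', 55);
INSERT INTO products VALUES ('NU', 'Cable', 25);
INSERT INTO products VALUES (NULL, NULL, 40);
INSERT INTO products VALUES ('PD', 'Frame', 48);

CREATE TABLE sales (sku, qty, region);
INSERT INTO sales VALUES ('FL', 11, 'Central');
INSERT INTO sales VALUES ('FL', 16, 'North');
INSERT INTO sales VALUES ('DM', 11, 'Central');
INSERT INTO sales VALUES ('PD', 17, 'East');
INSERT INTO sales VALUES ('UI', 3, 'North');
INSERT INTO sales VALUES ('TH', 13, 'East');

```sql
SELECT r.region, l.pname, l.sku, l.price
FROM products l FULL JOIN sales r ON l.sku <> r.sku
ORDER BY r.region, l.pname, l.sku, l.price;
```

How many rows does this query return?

FULL OUTER JOIN keeps every row from both sides; unmatched rows get NULL for the other side's columns.
Matching on l.sku <> r.sku. A NULL in a compared column never satisfies the condition.
- l[0] sku=NU → 6 match(es) in r → 6 row(s).
- l[1] sku=QE → 6 match(es) in r → 6 row(s).
- l[2] sku=OC → 6 match(es) in r → 6 row(s).
- l[3] sku=NU → 6 match(es) in r → 6 row(s).
- l[4] sku=NULL → no match; kept with NULLs on the r side.
- l[5] sku=PD → 5 match(es) in r → 5 row(s).
Total: 29 matched + 1 padded = 30 rows.

30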